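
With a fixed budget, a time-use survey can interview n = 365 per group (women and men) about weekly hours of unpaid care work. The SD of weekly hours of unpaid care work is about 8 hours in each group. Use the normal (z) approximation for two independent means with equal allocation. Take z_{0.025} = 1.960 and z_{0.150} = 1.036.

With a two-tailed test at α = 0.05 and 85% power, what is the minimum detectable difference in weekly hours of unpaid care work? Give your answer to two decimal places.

δ = (z_{α/2} + z_β) · √((σ₁²+σ₂²)/n)
  = (1.960 + 1.036) · √(128/365)
  = 2.996 · √0.35068
  = 2.996 · 0.5922
  = 1.7742

Minimum detectable difference ≈ 1.77 hours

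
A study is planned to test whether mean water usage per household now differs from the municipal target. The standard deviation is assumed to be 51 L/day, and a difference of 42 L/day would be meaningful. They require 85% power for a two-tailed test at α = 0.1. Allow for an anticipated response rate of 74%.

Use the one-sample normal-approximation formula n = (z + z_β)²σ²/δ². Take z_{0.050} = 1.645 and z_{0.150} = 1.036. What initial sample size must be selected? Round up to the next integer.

n = (z_{α/2} + z_β)² · σ² / δ²
  = (1.645 + 1.036)² · 51² / 42²
  = 7.1878 · 2601 / 1764
  = 10.60
Adjust for 74% response: 10.60 / 0.74 = 14.32.
Round up → n = 15.

n = 15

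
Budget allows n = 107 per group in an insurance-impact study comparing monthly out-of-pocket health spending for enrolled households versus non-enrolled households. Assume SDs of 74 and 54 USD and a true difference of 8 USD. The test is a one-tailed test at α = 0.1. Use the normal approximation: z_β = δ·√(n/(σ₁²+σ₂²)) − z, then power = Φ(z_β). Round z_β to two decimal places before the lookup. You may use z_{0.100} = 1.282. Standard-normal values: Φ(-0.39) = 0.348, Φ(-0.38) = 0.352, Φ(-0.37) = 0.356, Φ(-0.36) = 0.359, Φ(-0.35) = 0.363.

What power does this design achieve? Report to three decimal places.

Power ≈ 0.352

z_β = δ·√(n/(σ₁²+σ₂²)) − z_α
    = 8 · √(107/8392) − 1.282
    = 8 · 0.11292 − 1.282
    = 0.9033 − 1.282 = -0.3787 → -0.38
Power = Φ(-0.38) = 0.352.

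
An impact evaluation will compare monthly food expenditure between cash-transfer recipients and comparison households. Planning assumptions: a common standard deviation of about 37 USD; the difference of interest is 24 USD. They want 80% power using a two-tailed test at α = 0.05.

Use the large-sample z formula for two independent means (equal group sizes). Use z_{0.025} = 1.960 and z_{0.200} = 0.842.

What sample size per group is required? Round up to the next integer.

n = (z_{α/2} + z_β)² · (σ₁² + σ₂²) / δ²
  = (1.960 + 0.842)² · (2·37² = 2738) / 24²
  = 7.8512 · 2738 / 576
  = 37.32
Round up → n = 38 per group.

n = 38 per group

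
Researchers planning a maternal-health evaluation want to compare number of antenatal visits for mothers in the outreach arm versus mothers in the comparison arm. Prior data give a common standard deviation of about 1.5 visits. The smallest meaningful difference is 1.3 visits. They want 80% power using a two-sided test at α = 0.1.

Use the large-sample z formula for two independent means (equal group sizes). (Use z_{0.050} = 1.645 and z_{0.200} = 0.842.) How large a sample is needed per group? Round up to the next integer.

n = 17 per group

n = (z_{α/2} + z_β)² · (σ₁² + σ₂²) / δ²
  = (1.645 + 0.842)² · (2·1.5² = 4.5) / 1.3²
  = 6.1852 · 4.5 / 1.69
  = 16.47
Round up → n = 17 per group.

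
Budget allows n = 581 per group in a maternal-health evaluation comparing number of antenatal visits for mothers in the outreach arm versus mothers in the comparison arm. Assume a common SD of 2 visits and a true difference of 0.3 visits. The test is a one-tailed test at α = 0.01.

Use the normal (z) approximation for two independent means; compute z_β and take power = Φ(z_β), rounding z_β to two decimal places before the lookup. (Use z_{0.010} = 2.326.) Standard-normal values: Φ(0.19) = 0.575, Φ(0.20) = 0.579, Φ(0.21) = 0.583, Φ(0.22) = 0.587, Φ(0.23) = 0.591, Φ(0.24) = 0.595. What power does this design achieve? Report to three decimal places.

z_β = δ·√(n/(σ₁²+σ₂²)) − z_α
    = 0.3 · √(581/8) − 2.326
    = 0.3 · 8.52203 − 2.326
    = 2.5566 − 2.326 = 0.2306 → 0.23
Power = Φ(0.23) = 0.591.

Power ≈ 0.591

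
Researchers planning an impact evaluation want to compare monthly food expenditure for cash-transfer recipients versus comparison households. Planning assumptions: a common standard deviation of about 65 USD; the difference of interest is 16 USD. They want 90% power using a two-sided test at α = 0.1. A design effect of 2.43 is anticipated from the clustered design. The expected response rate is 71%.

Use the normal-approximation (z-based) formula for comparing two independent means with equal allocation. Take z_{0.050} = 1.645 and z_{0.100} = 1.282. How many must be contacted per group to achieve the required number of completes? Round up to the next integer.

n = (z_{α/2} + z_β)² · (σ₁² + σ₂²) / δ²
  = (1.645 + 1.282)² · (2·65² = 8450) / 16²
  = 8.5673 · 8450 / 256
  = 282.79
Design effect: 2.43 × 282.79 = 687.18.
Adjust for 71% response: 687.18 / 0.71 = 967.85.
Round up → n = 968 per group.

n = 968 per group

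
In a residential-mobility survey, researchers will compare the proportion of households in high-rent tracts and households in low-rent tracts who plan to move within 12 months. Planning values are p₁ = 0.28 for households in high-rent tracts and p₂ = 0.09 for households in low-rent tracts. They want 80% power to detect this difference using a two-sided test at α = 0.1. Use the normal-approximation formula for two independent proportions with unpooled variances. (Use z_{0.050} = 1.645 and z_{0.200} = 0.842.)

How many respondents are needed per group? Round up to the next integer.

n = (z_{α/2} + z_β)² · [p₁(1−p₁) + p₂(1−p₂)] / (p₁ − p₂)²
  = (1.645 + 0.842)² · (0.28·0.72 + 0.09·0.91) / (0.19)²
  = (2.487)² · (0.2016 + 0.0819) / 0.0361
  = 6.1852 · 0.2835 / 0.0361
  = 48.57
Round up → n = 49 per group.

n = 49 per group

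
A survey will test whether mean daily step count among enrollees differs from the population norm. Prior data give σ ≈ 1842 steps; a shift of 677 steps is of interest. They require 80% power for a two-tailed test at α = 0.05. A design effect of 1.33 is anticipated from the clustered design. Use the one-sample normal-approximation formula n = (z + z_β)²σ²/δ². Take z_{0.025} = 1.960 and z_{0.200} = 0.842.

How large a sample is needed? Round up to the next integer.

n = 78

n = (z_{α/2} + z_β)² · σ² / δ²
  = (1.960 + 0.842)² · 1842² / 677²
  = 7.8512 · 3392964 / 458329
  = 58.12
Design effect: 1.33 × 58.12 = 77.30.
Round up → n = 78.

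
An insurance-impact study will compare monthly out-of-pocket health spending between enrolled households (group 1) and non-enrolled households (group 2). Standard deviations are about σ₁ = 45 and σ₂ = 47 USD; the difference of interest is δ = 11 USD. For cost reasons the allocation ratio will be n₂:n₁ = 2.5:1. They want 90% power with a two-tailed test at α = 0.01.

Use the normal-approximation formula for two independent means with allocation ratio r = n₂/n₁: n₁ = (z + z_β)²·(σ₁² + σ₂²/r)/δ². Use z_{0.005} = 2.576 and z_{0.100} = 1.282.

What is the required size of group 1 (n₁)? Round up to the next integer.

n₁ = (z_{α/2} + z_β)² · (σ₁² + σ₂²/r) / δ²
   = (2.576 + 1.282)² · (45² + 47²/2.5) / 11²
   = 14.8842 · (2025 + 883.6) / 121
   = 14.8842 · 2908.6 / 121
   = 357.79
Round up → n₁ = 358; n₂ = r·n₁ = 2.5 × 358 = 895.

n₁ = 358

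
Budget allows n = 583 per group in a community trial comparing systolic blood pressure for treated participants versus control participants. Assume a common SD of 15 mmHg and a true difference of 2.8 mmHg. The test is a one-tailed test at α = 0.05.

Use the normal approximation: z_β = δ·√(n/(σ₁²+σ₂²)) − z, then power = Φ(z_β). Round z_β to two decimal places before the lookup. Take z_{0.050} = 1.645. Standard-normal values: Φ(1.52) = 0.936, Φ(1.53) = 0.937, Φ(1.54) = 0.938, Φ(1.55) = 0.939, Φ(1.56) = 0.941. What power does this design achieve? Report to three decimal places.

z_β = δ·√(n/(σ₁²+σ₂²)) − z_α
    = 2.8 · √(583/450) − 1.645
    = 2.8 · 1.13822 − 1.645
    = 3.1870 − 1.645 = 1.5420 → 1.54
Power = Φ(1.54) = 0.938.

Power ≈ 0.938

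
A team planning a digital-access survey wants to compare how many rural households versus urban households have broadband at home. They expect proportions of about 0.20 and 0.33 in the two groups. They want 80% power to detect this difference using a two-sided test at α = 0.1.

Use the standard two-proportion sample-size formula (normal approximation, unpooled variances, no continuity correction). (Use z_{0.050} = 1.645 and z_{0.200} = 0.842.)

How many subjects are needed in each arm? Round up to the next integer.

n = 140 per group

n = (z_{α/2} + z_β)² · [p₁(1−p₁) + p₂(1−p₂)] / (p₁ − p₂)²
  = (1.645 + 0.842)² · (0.20·0.80 + 0.33·0.67) / (-0.13)²
  = (2.487)² · (0.1600 + 0.2211) / 0.0169
  = 6.1852 · 0.3811 / 0.0169
  = 139.48
Round up → n = 140 per group.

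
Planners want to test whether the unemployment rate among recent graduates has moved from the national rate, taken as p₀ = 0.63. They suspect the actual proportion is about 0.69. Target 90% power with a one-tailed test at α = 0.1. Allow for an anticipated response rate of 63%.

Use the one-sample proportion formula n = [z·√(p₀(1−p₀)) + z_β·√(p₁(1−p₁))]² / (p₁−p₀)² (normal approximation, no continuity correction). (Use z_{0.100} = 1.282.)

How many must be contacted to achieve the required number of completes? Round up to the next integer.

n = 648

n = [z_α·√(p₀q₀) + z_β·√(p₁q₁)]² / (p₁ − p₀)²
  = [1.282·√(0.63·0.37) + 1.282·√(0.69·0.31)]² / (0.06)²
  = [1.282·0.4828 + 1.282·0.4625]² / 0.0036
  = [1.2119]² / 0.0036
  = 407.95
Adjust for 63% response: 407.95 / 0.63 = 647.55.
Round up → n = 648.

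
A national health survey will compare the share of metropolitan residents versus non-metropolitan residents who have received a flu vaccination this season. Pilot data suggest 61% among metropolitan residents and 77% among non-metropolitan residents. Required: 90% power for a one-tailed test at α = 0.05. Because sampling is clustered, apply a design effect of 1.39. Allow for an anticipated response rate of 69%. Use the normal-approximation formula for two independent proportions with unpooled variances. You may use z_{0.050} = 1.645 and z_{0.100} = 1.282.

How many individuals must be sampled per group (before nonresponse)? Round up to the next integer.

n = (z_α + z_β)² · [p₁(1−p₁) + p₂(1−p₂)] / (p₁ − p₂)²
  = (1.645 + 1.282)² · (0.61·0.39 + 0.77·0.23) / (-0.16)²
  = (2.927)² · (0.2379 + 0.1771) / 0.0256
  = 8.5673 · 0.4150 / 0.0256
  = 138.88
Design effect: 1.39 × 138.88 = 193.05.
Adjust for 69% response: 193.05 / 0.69 = 279.78.
Round up → n = 280 per group.

n = 280 per group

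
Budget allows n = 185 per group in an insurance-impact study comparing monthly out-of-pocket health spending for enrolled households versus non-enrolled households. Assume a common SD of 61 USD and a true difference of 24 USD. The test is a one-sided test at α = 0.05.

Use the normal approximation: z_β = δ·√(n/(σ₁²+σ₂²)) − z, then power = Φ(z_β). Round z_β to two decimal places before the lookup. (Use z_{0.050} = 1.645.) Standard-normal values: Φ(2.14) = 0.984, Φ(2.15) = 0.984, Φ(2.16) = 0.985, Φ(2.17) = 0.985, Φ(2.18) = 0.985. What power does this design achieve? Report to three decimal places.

z_β = δ·√(n/(σ₁²+σ₂²)) − z_α
    = 24 · √(185/7442) − 1.645
    = 24 · 0.15767 − 1.645
    = 3.7840 − 1.645 = 2.1390 → 2.14
Power = Φ(2.14) = 0.984.

Power ≈ 0.984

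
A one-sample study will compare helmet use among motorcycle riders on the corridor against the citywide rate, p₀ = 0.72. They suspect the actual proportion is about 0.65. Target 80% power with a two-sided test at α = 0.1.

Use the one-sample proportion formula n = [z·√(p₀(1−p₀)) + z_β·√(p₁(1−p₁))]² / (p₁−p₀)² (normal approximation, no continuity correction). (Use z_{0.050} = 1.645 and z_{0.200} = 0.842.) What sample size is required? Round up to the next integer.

n = 266

n = [z_{α/2}·√(p₀q₀) + z_β·√(p₁q₁)]² / (p₁ − p₀)²
  = [1.645·√(0.72·0.28) + 0.842·√(0.65·0.35)]² / (-0.07)²
  = [1.645·0.4490 + 0.842·0.4770]² / 0.0049
  = [1.1402]² / 0.0049
  = 265.32
Round up → n = 266.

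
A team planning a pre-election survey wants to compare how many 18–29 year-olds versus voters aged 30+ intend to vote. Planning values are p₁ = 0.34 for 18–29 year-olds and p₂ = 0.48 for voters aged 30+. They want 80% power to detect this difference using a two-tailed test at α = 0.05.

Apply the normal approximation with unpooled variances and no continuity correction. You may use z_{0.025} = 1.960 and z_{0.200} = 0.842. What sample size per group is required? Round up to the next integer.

n = 190 per group

n = (z_{α/2} + z_β)² · [p₁(1−p₁) + p₂(1−p₂)] / (p₁ − p₂)²
  = (1.960 + 0.842)² · (0.34·0.66 + 0.48·0.52) / (-0.14)²
  = (2.802)² · (0.2244 + 0.2496) / 0.0196
  = 7.8512 · 0.4740 / 0.0196
  = 189.87
Round up → n = 190 per group.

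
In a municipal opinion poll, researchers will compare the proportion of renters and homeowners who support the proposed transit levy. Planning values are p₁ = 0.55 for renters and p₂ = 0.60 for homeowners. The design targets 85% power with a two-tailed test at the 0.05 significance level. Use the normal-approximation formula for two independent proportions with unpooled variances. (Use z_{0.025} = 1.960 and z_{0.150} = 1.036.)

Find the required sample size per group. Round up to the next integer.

n = (z_{α/2} + z_β)² · [p₁(1−p₁) + p₂(1−p₂)] / (p₁ − p₂)²
  = (1.960 + 1.036)² · (0.55·0.45 + 0.60·0.40) / (-0.05)²
  = (2.996)² · (0.2475 + 0.2400) / 0.0025
  = 8.9760 · 0.4875 / 0.0025
  = 1750.32
Round up → n = 1751 per group.

n = 1751 per group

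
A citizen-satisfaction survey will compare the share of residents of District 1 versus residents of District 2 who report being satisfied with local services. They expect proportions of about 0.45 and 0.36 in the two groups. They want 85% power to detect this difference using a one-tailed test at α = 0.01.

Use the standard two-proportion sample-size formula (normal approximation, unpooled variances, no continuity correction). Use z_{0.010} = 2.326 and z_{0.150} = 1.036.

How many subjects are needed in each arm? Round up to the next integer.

n = 667 per group

n = (z_α + z_β)² · [p₁(1−p₁) + p₂(1−p₂)] / (p₁ − p₂)²
  = (2.326 + 1.036)² · (0.45·0.55 + 0.36·0.64) / (0.09)²
  = (3.362)² · (0.2475 + 0.2304) / 0.0081
  = 11.3030 · 0.4779 / 0.0081
  = 666.88
Round up → n = 667 per group.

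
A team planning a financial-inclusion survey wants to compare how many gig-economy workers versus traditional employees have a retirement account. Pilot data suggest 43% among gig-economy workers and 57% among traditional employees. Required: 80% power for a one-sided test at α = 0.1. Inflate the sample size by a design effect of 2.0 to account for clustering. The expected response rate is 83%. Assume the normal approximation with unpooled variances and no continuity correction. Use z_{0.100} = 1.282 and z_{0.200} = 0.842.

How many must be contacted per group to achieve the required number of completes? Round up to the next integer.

n = (z_α + z_β)² · [p₁(1−p₁) + p₂(1−p₂)] / (p₁ − p₂)²
  = (1.282 + 0.842)² · (0.43·0.57 + 0.57·0.43) / (-0.14)²
  = (2.124)² · (0.2451 + 0.2451) / 0.0196
  = 4.5114 · 0.4902 / 0.0196
  = 112.83
Design effect: 2.0 × 112.83 = 225.66.
Adjust for 83% response: 225.66 / 0.83 = 271.88.
Round up → n = 272 per group.

n = 272 per group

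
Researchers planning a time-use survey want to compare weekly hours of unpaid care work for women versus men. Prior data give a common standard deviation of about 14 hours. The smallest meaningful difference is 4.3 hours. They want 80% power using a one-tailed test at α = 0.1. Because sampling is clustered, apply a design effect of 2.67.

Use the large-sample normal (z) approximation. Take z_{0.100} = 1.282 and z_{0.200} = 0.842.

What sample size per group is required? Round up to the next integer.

n = (z_α + z_β)² · (σ₁² + σ₂²) / δ²
  = (1.282 + 0.842)² · (2·14² = 392) / 4.3²
  = 4.5114 · 392 / 18.49
  = 95.64
Design effect: 2.67 × 95.64 = 255.37.
Round up → n = 256 per group.

n = 256 per group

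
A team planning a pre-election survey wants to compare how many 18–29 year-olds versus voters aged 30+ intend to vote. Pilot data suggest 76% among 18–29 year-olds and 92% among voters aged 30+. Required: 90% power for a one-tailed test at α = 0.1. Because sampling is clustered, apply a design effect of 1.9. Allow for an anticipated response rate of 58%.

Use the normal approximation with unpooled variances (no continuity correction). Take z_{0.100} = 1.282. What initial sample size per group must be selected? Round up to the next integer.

n = (z_α + z_β)² · [p₁(1−p₁) + p₂(1−p₂)] / (p₁ − p₂)²
  = (1.282 + 1.282)² · (0.76·0.24 + 0.92·0.08) / (-0.16)²
  = (2.564)² · (0.1824 + 0.0736) / 0.0256
  = 6.5741 · 0.2560 / 0.0256
  = 65.74
Design effect: 1.9 × 65.74 = 124.91.
Adjust for 58% response: 124.91 / 0.58 = 215.36.
Round up → n = 216 per group.

n = 216 per group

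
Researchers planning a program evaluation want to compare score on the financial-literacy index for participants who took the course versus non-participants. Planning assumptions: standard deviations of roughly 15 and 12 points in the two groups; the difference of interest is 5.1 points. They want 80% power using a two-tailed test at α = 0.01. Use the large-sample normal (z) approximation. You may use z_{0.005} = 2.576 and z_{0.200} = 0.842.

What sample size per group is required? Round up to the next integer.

n = 166 per group

n = (z_{α/2} + z_β)² · (σ₁² + σ₂²) / δ²
  = (2.576 + 0.842)² · (15² + 12² = 369) / 5.1²
  = 11.6827 · 369 / 26.01
  = 165.74
Round up → n = 166 per group.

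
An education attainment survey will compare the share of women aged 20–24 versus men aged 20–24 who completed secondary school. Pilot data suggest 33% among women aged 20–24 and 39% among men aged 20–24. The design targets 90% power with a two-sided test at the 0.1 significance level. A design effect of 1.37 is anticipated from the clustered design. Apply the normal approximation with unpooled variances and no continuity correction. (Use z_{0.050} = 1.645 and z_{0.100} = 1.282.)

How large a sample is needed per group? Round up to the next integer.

n = 1497 per group

n = (z_{α/2} + z_β)² · [p₁(1−p₁) + p₂(1−p₂)] / (p₁ − p₂)²
  = (1.645 + 1.282)² · (0.33·0.67 + 0.39·0.61) / (-0.06)²
  = (2.927)² · (0.2211 + 0.2379) / 0.0036
  = 8.5673 · 0.4590 / 0.0036
  = 1092.33
Design effect: 1.37 × 1092.33 = 1496.50.
Round up → n = 1497 per group.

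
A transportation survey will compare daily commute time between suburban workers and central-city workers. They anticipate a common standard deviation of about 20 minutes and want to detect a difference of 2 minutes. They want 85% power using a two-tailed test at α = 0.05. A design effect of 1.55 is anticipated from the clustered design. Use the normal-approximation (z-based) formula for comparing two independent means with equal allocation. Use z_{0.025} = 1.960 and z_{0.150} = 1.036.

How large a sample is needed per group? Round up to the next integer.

n = (z_{α/2} + z_β)² · (σ₁² + σ₂²) / δ²
  = (1.960 + 1.036)² · (2·20² = 800) / 2²
  = 8.9760 · 800 / 4
  = 1795.20
Design effect: 1.55 × 1795.20 = 2782.56.
Round up → n = 2783 per group.

n = 2783 per group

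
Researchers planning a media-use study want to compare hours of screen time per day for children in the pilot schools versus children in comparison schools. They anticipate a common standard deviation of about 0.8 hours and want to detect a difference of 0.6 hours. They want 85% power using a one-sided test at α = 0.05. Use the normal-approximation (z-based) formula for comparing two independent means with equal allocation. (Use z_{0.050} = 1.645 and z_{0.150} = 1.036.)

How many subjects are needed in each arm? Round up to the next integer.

n = 26 per group

n = (z_α + z_β)² · (σ₁² + σ₂²) / δ²
  = (1.645 + 1.036)² · (2·0.8² = 1.28) / 0.6²
  = 7.1878 · 1.28 / 0.36
  = 25.56
Round up → n = 26 per group.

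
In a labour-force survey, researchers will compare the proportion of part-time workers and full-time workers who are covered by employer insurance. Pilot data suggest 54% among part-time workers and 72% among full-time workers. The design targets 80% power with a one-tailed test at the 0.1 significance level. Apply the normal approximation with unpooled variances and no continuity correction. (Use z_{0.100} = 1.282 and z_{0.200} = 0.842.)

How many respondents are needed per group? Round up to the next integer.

n = 63 per group

n = (z_α + z_β)² · [p₁(1−p₁) + p₂(1−p₂)] / (p₁ − p₂)²
  = (1.282 + 0.842)² · (0.54·0.46 + 0.72·0.28) / (-0.18)²
  = (2.124)² · (0.2484 + 0.2016) / 0.0324
  = 4.5114 · 0.4500 / 0.0324
  = 62.66
Round up → n = 63 per group.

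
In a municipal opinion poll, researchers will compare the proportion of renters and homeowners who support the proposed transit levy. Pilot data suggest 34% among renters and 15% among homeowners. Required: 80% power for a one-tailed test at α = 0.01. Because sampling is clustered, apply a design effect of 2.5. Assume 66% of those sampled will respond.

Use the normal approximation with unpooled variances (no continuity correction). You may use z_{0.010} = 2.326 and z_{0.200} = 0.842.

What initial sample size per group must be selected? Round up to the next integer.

n = 371 per group

n = (z_α + z_β)² · [p₁(1−p₁) + p₂(1−p₂)] / (p₁ − p₂)²
  = (2.326 + 0.842)² · (0.34·0.66 + 0.15·0.85) / (0.19)²
  = (3.168)² · (0.2244 + 0.1275) / 0.0361
  = 10.0362 · 0.3519 / 0.0361
  = 97.83
Design effect: 2.5 × 97.83 = 244.58.
Adjust for 66% response: 244.58 / 0.66 = 370.58.
Round up → n = 371 per group.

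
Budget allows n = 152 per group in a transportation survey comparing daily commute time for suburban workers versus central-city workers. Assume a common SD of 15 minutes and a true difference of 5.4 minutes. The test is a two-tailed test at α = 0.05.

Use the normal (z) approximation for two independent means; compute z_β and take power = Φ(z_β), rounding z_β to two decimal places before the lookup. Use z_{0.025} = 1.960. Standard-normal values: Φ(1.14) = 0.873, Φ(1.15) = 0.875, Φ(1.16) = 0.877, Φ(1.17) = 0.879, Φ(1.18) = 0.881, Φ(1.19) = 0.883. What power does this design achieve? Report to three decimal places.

Power ≈ 0.881

z_β = δ·√(n/(σ₁²+σ₂²)) − z_{α/2}
    = 5.4 · √(152/450) − 1.960
    = 5.4 · 0.58119 − 1.960
    = 3.1384 − 1.960 = 1.1784 → 1.18
Power = Φ(1.18) = 0.881.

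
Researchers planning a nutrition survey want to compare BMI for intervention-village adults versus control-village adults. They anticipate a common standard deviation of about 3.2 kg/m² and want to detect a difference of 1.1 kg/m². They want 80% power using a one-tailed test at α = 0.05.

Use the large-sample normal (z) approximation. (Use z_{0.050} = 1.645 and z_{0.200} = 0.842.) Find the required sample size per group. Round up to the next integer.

n = 105 per group

n = (z_α + z_β)² · (σ₁² + σ₂²) / δ²
  = (1.645 + 0.842)² · (2·3.2² = 20.48) / 1.1²
  = 6.1852 · 20.48 / 1.21
  = 104.69
Round up → n = 105 per group.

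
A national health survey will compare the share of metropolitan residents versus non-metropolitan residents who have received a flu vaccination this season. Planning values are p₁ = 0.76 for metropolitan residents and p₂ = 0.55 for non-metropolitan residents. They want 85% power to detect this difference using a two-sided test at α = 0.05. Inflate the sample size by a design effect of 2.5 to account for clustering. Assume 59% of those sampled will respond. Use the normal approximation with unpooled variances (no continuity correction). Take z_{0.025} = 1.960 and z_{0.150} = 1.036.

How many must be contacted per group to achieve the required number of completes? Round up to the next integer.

n = (z_{α/2} + z_β)² · [p₁(1−p₁) + p₂(1−p₂)] / (p₁ − p₂)²
  = (1.960 + 1.036)² · (0.76·0.24 + 0.55·0.45) / (0.21)²
  = (2.996)² · (0.1824 + 0.2475) / 0.0441
  = 8.9760 · 0.4299 / 0.0441
  = 87.50
Design effect: 2.5 × 87.50 = 218.75.
Adjust for 59% response: 218.75 / 0.59 = 370.77.
Round up → n = 371 per group.

n = 371 per group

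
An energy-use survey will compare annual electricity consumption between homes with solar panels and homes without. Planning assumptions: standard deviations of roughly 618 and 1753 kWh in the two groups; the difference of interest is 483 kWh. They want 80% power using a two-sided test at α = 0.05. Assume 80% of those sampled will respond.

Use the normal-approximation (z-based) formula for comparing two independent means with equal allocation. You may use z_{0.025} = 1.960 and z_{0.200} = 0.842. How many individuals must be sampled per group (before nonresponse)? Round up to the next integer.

n = 146 per group

n = (z_{α/2} + z_β)² · (σ₁² + σ₂²) / δ²
  = (1.960 + 0.842)² · (618² + 1753² = 3454933) / 483²
  = 7.8512 · 3454933 / 233289
  = 116.27
Adjust for 80% response: 116.27 / 0.80 = 145.34.
Round up → n = 146 per group.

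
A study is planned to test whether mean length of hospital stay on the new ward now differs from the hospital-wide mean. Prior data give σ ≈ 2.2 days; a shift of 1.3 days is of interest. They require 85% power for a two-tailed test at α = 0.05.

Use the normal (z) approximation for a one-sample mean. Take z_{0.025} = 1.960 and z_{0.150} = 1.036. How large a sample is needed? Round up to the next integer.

n = (z_{α/2} + z_β)² · σ² / δ²
  = (1.960 + 1.036)² · 2.2² / 1.3²
  = 8.9760 · 4.84 / 1.69
  = 25.71
Round up → n = 26.

n = 26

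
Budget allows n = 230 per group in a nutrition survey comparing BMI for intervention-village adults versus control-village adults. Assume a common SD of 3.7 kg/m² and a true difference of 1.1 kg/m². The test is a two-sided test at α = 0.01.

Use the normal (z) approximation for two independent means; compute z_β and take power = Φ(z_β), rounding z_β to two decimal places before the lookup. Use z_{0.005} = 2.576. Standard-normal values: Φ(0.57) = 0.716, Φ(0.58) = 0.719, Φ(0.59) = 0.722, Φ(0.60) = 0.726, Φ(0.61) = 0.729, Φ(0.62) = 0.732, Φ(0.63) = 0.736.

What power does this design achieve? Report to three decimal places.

Power ≈ 0.729

z_β = δ·√(n/(σ₁²+σ₂²)) − z_{α/2}
    = 1.1 · √(230/27.38) − 2.576
    = 1.1 · 2.89833 − 2.576
    = 3.1882 − 2.576 = 0.6122 → 0.61
Power = Φ(0.61) = 0.729.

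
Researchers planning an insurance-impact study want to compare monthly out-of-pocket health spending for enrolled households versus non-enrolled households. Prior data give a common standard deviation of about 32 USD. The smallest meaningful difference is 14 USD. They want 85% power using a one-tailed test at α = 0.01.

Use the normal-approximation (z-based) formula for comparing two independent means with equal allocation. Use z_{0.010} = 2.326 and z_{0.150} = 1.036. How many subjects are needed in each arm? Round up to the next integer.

n = 119 per group

n = (z_α + z_β)² · (σ₁² + σ₂²) / δ²
  = (2.326 + 1.036)² · (2·32² = 2048) / 14²
  = 11.3030 · 2048 / 196
  = 118.11
Round up → n = 119 per group.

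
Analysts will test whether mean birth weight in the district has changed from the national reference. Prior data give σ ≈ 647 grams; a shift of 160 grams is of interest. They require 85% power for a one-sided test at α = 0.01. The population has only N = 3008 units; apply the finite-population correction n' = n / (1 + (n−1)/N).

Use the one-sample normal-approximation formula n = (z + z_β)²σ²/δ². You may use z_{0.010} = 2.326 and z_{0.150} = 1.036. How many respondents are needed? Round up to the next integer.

n = 175

n = (z_α + z_β)² · σ² / δ²
  = (2.326 + 1.036)² · 647² / 160²
  = 11.3030 · 418609 / 25600
  = 184.83
Finite-population correction (N = 3008): 184.83 / (1 + (184.83 − 1)/3008) = 174.18.
Round up → n = 175.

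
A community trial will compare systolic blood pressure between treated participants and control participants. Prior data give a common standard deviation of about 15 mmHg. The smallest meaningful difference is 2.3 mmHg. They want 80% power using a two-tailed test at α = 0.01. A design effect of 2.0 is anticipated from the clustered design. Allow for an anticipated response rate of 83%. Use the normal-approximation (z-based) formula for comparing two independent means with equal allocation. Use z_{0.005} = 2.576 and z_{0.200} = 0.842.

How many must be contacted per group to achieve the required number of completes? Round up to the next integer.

n = (z_{α/2} + z_β)² · (σ₁² + σ₂²) / δ²
  = (2.576 + 0.842)² · (2·15² = 450) / 2.3²
  = 11.6827 · 450 / 5.29
  = 993.80
Design effect: 2.0 × 993.80 = 1987.61.
Adjust for 83% response: 1987.61 / 0.83 = 2394.71.
Round up → n = 2395 per group.

n = 2395 per group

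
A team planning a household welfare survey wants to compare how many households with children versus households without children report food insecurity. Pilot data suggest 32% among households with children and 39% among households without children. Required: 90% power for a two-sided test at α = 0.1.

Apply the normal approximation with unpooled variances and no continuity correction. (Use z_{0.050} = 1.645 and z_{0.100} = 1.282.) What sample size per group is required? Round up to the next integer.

n = 797 per group

n = (z_{α/2} + z_β)² · [p₁(1−p₁) + p₂(1−p₂)] / (p₁ − p₂)²
  = (1.645 + 1.282)² · (0.32·0.68 + 0.39·0.61) / (-0.07)²
  = (2.927)² · (0.2176 + 0.2379) / 0.0049
  = 8.5673 · 0.4555 / 0.0049
  = 796.41
Round up → n = 797 per group.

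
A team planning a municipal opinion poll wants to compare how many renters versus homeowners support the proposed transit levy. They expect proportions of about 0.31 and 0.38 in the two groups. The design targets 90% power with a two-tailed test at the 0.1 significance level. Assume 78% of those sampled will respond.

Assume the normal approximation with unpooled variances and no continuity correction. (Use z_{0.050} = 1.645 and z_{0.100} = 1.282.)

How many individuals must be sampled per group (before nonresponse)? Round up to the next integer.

n = 1008 per group

n = (z_{α/2} + z_β)² · [p₁(1−p₁) + p₂(1−p₂)] / (p₁ − p₂)²
  = (1.645 + 1.282)² · (0.31·0.69 + 0.38·0.62) / (-0.07)²
  = (2.927)² · (0.2139 + 0.2356) / 0.0049
  = 8.5673 · 0.4495 / 0.0049
  = 785.92
Adjust for 78% response: 785.92 / 0.78 = 1007.59.
Round up → n = 1008 per group.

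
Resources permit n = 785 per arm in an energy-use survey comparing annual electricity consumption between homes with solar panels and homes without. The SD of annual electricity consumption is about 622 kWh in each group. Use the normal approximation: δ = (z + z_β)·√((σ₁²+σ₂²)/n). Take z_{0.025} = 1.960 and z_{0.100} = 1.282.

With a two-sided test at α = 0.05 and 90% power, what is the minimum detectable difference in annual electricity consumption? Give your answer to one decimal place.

Minimum detectable difference ≈ 101.8 kWh

δ = (z_{α/2} + z_β) · √((σ₁²+σ₂²)/n)
  = (1.960 + 1.282) · √(773768/785)
  = 3.242 · √985.6917
  = 3.242 · 31.3957
  = 101.7849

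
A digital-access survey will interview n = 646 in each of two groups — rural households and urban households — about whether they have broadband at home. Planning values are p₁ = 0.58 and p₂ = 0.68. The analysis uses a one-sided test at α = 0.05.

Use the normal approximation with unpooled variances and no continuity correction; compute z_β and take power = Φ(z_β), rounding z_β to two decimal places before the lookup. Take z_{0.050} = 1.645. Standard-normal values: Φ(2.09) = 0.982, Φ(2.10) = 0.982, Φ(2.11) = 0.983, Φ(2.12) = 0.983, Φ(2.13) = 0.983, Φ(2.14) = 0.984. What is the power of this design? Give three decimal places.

Power ≈ 0.982

z_β = |p₁−p₂|·√(n/[p₁q₁+p₂q₂]) − z_α
    = 0.10 · √(646/0.4612) − 1.645
    = 0.10 · 37.4258 − 1.645
    = 3.7426 − 1.645 = 2.0976 → 2.10
Power = Φ(2.10) = 0.982.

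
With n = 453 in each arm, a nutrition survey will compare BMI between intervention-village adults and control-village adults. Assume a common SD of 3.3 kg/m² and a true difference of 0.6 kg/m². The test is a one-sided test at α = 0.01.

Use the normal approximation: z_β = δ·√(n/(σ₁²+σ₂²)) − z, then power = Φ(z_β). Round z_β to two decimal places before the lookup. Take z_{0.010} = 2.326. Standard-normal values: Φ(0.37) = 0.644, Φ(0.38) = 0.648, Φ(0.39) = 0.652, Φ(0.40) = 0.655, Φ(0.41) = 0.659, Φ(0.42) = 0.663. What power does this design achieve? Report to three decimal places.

z_β = δ·√(n/(σ₁²+σ₂²)) − z_α
    = 0.6 · √(453/21.78) − 2.326
    = 0.6 · 4.56058 − 2.326
    = 2.7363 − 2.326 = 0.4103 → 0.41
Power = Φ(0.41) = 0.659.

Power ≈ 0.659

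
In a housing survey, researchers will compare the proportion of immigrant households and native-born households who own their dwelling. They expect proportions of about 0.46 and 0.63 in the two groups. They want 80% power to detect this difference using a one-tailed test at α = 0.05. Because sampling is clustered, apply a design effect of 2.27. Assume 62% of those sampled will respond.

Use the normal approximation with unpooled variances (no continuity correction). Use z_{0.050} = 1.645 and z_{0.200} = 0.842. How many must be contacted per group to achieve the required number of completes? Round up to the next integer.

n = (z_α + z_β)² · [p₁(1−p₁) + p₂(1−p₂)] / (p₁ − p₂)²
  = (1.645 + 0.842)² · (0.46·0.54 + 0.63·0.37) / (-0.17)²
  = (2.487)² · (0.2484 + 0.2331) / 0.0289
  = 6.1852 · 0.4815 / 0.0289
  = 103.05
Design effect: 2.27 × 103.05 = 233.92.
Adjust for 62% response: 233.92 / 0.62 = 377.30.
Round up → n = 378 per group.

n = 378 per group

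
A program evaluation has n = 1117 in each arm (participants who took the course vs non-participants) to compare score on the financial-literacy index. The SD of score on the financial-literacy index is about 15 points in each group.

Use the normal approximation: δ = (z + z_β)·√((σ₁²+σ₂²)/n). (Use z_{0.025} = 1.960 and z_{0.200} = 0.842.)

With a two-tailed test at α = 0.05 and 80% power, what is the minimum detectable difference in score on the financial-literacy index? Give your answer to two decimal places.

δ = (z_{α/2} + z_β) · √((σ₁²+σ₂²)/n)
  = (1.960 + 0.842) · √(450/1117)
  = 2.802 · √0.40286
  = 2.802 · 0.6347
  = 1.7785

Minimum detectable difference ≈ 1.78 points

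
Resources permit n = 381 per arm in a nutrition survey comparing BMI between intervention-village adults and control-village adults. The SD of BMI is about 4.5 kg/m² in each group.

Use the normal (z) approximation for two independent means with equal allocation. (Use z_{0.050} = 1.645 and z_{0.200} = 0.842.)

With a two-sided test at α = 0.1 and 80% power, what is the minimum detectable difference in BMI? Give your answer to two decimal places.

Minimum detectable difference ≈ 0.81 kg/m²

δ = (z_{α/2} + z_β) · √((σ₁²+σ₂²)/n)
  = (1.645 + 0.842) · √(40.5/381)
  = 2.487 · √0.1063
  = 2.487 · 0.3260
  = 0.8109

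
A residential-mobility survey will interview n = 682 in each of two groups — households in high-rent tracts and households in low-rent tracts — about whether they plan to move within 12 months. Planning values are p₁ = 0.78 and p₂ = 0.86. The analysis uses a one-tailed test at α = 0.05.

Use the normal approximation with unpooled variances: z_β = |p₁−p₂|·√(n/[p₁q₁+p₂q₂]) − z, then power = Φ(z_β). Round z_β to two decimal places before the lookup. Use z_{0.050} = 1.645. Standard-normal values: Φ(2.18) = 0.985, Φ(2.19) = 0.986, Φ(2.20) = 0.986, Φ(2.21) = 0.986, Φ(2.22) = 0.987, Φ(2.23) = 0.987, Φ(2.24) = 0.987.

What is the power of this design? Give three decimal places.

Power ≈ 0.987

z_β = |p₁−p₂|·√(n/[p₁q₁+p₂q₂]) − z_α
    = 0.08 · √(682/0.2920) − 1.645
    = 0.08 · 48.3282 − 1.645
    = 3.8663 − 1.645 = 2.2213 → 2.22
Power = Φ(2.22) = 0.987.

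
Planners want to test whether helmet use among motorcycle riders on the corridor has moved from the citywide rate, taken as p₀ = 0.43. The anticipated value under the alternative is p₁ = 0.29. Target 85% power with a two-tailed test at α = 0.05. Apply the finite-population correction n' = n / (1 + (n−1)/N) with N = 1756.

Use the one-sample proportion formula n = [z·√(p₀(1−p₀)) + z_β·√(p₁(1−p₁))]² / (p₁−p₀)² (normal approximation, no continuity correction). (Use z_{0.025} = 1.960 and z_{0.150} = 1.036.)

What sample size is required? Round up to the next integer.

n = [z_{α/2}·√(p₀q₀) + z_β·√(p₁q₁)]² / (p₁ − p₀)²
  = [1.960·√(0.43·0.57) + 1.036·√(0.29·0.71)]² / (-0.14)²
  = [1.960·0.4951 + 1.036·0.4538]² / 0.0196
  = [1.4404]² / 0.0196
  = 105.86
Finite-population correction (N = 1756): 105.86 / (1 + (105.86 − 1)/1756) = 99.90.
Round up → n = 100.

n = 100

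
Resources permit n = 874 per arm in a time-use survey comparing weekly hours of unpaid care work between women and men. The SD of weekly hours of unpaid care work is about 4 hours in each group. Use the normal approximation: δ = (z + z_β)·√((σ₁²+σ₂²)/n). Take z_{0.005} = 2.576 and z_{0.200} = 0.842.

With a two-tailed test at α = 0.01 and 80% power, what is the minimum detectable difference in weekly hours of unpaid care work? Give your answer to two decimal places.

Minimum detectable difference ≈ 0.65 hours

δ = (z_{α/2} + z_β) · √((σ₁²+σ₂²)/n)
  = (2.576 + 0.842) · √(32/874)
  = 3.418 · √0.03661
  = 3.418 · 0.1913
  = 0.6540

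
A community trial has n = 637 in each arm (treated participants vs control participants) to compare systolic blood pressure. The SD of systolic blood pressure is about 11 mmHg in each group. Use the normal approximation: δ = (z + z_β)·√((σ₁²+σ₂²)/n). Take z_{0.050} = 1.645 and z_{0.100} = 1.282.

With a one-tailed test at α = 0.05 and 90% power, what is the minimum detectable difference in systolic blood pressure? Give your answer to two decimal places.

δ = (z_α + z_β) · √((σ₁²+σ₂²)/n)
  = (1.645 + 1.282) · √(242/637)
  = 2.927 · √0.37991
  = 2.927 · 0.6164
  = 1.8041

Minimum detectable difference ≈ 1.80 mmHg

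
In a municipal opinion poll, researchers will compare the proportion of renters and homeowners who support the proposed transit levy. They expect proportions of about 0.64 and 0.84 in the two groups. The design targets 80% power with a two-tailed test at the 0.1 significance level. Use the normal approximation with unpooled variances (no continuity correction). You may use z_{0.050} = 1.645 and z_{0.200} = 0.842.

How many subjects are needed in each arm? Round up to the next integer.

n = 57 per group

n = (z_{α/2} + z_β)² · [p₁(1−p₁) + p₂(1−p₂)] / (p₁ − p₂)²
  = (1.645 + 0.842)² · (0.64·0.36 + 0.84·0.16) / (-0.20)²
  = (2.487)² · (0.2304 + 0.1344) / 0.0400
  = 6.1852 · 0.3648 / 0.0400
  = 56.41
Round up → n = 57 per group.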